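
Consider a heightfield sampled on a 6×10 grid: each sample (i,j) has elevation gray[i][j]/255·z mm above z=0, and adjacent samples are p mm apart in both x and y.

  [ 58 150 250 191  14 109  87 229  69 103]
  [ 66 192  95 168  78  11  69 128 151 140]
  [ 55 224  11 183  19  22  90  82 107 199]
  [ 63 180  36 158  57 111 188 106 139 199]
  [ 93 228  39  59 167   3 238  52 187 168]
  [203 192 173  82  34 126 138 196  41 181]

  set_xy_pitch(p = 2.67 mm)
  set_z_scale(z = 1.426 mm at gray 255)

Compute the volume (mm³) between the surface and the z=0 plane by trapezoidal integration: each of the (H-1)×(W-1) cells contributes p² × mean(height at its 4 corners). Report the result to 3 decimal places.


209.147

height_mm = gray/255 × 1.426; cell vol = 2.67² × mean(4 corners)
unit = 2.67² × 1.426 / (4×255) = 0.00996648 mm³ per gray-sum
row 0: Σ corner-gray over 9 cells = 4349  → 43.3442
row 1: Σ corner-gray over 9 cells = 3720  → 37.0753
row 2: Σ corner-gray over 9 cells = 3942  → 39.2879
row 3: Σ corner-gray over 9 cells = 4419  → 44.0419
row 4: Σ corner-gray over 9 cells = 4555  → 45.3973
Σ rows: total corner-gray = 20985  → 209.1466 mm³


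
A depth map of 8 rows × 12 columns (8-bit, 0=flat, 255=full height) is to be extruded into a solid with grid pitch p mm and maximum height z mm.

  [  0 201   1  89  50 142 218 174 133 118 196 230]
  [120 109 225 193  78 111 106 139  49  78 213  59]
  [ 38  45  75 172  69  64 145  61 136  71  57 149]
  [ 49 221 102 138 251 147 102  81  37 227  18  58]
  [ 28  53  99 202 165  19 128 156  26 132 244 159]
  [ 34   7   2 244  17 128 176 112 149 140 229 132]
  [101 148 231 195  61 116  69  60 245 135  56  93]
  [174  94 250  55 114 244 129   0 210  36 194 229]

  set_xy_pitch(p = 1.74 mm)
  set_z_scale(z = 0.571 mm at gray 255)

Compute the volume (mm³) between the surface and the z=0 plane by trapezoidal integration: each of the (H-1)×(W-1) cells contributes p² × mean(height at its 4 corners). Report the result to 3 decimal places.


62.752

height_mm = gray/255 × 0.571; cell vol = 1.74² × mean(4 corners)
unit = 1.74² × 0.571 / (4×255) = 0.00169486 mm³ per gray-sum
row 0: Σ corner-gray over 11 cells = 5655  → 9.5844
row 1: Σ corner-gray over 11 cells = 4758  → 8.0642
row 2: Σ corner-gray over 11 cells = 4732  → 8.0201
row 3: Σ corner-gray over 11 cells = 5390  → 9.1353
row 4: Σ corner-gray over 11 cells = 5209  → 8.8285
row 5: Σ corner-gray over 11 cells = 5400  → 9.1523
row 6: Σ corner-gray over 11 cells = 5881  → 9.9675
Σ rows: total corner-gray = 37025  → 62.7523 mm³


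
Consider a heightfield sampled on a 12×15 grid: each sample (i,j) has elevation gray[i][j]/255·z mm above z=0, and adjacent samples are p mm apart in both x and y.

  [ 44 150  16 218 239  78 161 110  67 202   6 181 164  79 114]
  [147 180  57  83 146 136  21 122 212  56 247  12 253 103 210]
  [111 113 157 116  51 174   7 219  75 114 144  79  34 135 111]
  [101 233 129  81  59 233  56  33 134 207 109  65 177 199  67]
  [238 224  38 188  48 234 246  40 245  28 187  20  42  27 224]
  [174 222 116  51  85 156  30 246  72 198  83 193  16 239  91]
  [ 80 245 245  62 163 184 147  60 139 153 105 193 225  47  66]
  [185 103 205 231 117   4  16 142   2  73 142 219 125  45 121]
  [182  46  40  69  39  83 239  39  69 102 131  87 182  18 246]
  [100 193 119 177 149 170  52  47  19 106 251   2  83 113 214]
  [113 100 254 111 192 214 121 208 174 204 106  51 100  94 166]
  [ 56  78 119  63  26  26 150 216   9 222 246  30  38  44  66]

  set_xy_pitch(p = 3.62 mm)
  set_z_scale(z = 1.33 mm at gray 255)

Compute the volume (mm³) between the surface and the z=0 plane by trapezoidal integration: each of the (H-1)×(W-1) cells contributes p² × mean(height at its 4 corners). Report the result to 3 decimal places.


height_mm = gray/255 × 1.33; cell vol = 3.62² × mean(4 corners)
unit = 3.62² × 1.33 / (4×255) = 0.0170871 mm³ per gray-sum
row 0: Σ corner-gray over 14 cells = 7113  → 121.5406
row 1: Σ corner-gray over 14 cells = 6671  → 113.9881
row 2: Σ corner-gray over 14 cells = 6656  → 113.7318
row 3: Σ corner-gray over 14 cells = 7194  → 122.9247
row 4: Σ corner-gray over 14 cells = 7275  → 124.3087
row 5: Σ corner-gray over 14 cells = 7761  → 132.6131
row 6: Σ corner-gray over 14 cells = 7236  → 123.6423
row 7: Σ corner-gray over 14 cells = 5870  → 100.3013
row 8: Σ corner-gray over 14 cells = 5992  → 102.3860
row 9: Σ corner-gray over 14 cells = 7413  → 126.6667
row 10: Σ corner-gray over 14 cells = 6793  → 116.0727
Σ rows: total corner-gray = 75974  → 1298.1761 mm³

1298.176


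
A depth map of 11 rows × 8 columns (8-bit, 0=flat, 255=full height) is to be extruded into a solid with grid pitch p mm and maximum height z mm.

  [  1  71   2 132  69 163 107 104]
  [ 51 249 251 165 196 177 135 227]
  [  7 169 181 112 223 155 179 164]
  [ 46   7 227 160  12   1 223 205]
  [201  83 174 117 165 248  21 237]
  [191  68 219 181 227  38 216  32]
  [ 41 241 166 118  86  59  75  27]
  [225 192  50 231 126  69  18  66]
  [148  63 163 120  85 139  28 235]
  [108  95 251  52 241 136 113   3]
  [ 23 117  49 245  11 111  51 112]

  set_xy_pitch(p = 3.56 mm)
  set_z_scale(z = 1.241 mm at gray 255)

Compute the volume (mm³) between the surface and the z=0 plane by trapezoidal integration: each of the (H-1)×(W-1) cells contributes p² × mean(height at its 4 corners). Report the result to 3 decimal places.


569.105

height_mm = gray/255 × 1.241; cell vol = 3.56² × mean(4 corners)
unit = 3.56² × 1.241 / (4×255) = 0.0154195 mm³ per gray-sum
row 0: Σ corner-gray over 7 cells = 3817  → 58.8564
row 1: Σ corner-gray over 7 cells = 4833  → 74.5227
row 2: Σ corner-gray over 7 cells = 3720  → 57.3607
row 3: Σ corner-gray over 7 cells = 3565  → 54.9707
row 4: Σ corner-gray over 7 cells = 4175  → 64.3766
row 5: Σ corner-gray over 7 cells = 3679  → 56.7285
row 6: Σ corner-gray over 7 cells = 3221  → 49.6664
row 7: Σ corner-gray over 7 cells = 3242  → 49.9902
row 8: Σ corner-gray over 7 cells = 3466  → 53.4441
row 9: Σ corner-gray over 7 cells = 3190  → 49.1884
Σ rows: total corner-gray = 36908  → 569.1046 mm³


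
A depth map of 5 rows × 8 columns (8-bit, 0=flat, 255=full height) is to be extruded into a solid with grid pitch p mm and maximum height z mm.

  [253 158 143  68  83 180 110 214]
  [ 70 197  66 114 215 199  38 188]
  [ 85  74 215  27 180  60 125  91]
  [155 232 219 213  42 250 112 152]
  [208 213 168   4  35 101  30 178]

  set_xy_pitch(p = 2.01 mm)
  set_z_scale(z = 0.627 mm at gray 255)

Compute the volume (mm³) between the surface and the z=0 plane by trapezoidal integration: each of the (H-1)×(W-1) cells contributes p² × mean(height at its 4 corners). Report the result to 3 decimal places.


37.831

height_mm = gray/255 × 0.627; cell vol = 2.01² × mean(4 corners)
unit = 2.01² × 0.627 / (4×255) = 0.00248347 mm³ per gray-sum
row 0: Σ corner-gray over 7 cells = 3867  → 9.6036
row 1: Σ corner-gray over 7 cells = 3454  → 8.5779
row 2: Σ corner-gray over 7 cells = 3981  → 9.8867
row 3: Σ corner-gray over 7 cells = 3931  → 9.7625
Σ rows: total corner-gray = 15233  → 37.8307 mm³


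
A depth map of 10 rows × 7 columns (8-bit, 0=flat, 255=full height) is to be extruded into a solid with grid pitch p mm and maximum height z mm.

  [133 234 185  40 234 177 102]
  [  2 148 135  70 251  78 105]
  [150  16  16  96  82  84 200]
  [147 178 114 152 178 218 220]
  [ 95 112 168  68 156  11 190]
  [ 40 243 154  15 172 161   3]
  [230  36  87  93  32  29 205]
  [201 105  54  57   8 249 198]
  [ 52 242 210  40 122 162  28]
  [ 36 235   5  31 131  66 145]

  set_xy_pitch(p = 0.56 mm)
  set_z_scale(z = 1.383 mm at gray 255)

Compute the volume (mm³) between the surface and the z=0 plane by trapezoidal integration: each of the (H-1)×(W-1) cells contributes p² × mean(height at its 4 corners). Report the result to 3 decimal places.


height_mm = gray/255 × 1.383; cell vol = 0.56² × mean(4 corners)
unit = 0.56² × 1.383 / (4×255) = 0.000425205 mm³ per gray-sum
row 0: Σ corner-gray over 6 cells = 3446  → 1.4653
row 1: Σ corner-gray over 6 cells = 2409  → 1.0243
row 2: Σ corner-gray over 6 cells = 2985  → 1.2692
row 3: Σ corner-gray over 6 cells = 3362  → 1.4295
row 4: Σ corner-gray over 6 cells = 2848  → 1.2110
row 5: Σ corner-gray over 6 cells = 2522  → 1.0724
row 6: Σ corner-gray over 6 cells = 2334  → 0.9924
row 7: Σ corner-gray over 6 cells = 2977  → 1.2658
row 8: Σ corner-gray over 6 cells = 2749  → 1.1689
Σ rows: total corner-gray = 25632  → 10.8988 mm³

10.899


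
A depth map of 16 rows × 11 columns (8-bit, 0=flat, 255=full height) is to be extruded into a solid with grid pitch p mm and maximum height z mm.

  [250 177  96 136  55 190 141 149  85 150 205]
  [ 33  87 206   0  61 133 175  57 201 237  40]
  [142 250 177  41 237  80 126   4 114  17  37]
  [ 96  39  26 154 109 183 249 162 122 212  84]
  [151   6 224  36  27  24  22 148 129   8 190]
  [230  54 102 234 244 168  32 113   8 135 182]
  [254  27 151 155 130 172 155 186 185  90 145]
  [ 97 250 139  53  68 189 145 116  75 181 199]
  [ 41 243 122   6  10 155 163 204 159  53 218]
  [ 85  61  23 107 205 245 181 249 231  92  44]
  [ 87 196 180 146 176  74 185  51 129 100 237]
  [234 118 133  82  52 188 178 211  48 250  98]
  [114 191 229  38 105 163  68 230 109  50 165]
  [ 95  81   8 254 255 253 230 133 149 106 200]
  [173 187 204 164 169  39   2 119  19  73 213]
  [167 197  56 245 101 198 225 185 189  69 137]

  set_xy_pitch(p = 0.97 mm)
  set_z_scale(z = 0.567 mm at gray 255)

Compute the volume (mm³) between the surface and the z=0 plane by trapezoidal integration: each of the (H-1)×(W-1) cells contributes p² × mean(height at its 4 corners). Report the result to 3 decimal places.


41.273

height_mm = gray/255 × 0.567; cell vol = 0.97² × mean(4 corners)
unit = 0.97² × 0.567 / (4×255) = 0.00052303 mm³ per gray-sum
row 0: Σ corner-gray over 10 cells = 5200  → 2.7198
row 1: Σ corner-gray over 10 cells = 4658  → 2.4363
row 2: Σ corner-gray over 10 cells = 4963  → 2.5958
row 3: Σ corner-gray over 10 cells = 4281  → 2.2391
row 4: Σ corner-gray over 10 cells = 4181  → 2.1868
row 5: Σ corner-gray over 10 cells = 5493  → 2.8730
row 6: Σ corner-gray over 10 cells = 5629  → 2.9441
row 7: Σ corner-gray over 10 cells = 5217  → 2.7286
row 8: Σ corner-gray over 10 cells = 5406  → 2.8275
row 9: Σ corner-gray over 10 cells = 5715  → 2.9891
row 10: Σ corner-gray over 10 cells = 5650  → 2.9551
row 11: Σ corner-gray over 10 cells = 5497  → 2.8751
row 12: Σ corner-gray over 10 cells = 5878  → 3.0744
row 13: Σ corner-gray over 10 cells = 5571  → 2.9138
row 14: Σ corner-gray over 10 cells = 5572  → 2.9143
Σ rows: total corner-gray = 78911  → 41.2728 mm³


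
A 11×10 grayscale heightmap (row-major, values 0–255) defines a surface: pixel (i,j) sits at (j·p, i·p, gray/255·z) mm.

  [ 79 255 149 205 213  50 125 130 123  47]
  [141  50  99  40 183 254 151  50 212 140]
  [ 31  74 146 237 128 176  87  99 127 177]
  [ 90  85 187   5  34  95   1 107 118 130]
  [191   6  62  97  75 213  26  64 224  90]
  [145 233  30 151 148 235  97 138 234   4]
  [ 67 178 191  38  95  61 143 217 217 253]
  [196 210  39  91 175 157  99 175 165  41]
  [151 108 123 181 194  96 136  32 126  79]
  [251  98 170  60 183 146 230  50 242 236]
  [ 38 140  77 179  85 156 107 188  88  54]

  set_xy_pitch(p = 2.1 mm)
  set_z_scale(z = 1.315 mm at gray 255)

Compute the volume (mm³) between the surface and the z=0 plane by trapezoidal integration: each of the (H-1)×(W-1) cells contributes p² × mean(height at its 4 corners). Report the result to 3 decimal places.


height_mm = gray/255 × 1.315; cell vol = 2.1² × mean(4 corners)
unit = 2.1² × 1.315 / (4×255) = 0.00568544 mm³ per gray-sum
row 0: Σ corner-gray over 9 cells = 4985  → 28.3419
row 1: Σ corner-gray over 9 cells = 4715  → 26.8069
row 2: Σ corner-gray over 9 cells = 3840  → 21.8321
row 3: Σ corner-gray over 9 cells = 3299  → 18.7563
row 4: Σ corner-gray over 9 cells = 4496  → 25.5617
row 5: Σ corner-gray over 9 cells = 5281  → 30.0248
row 6: Σ corner-gray over 9 cells = 5059  → 28.7626
row 7: Σ corner-gray over 9 cells = 4681  → 26.6136
row 8: Σ corner-gray over 9 cells = 5067  → 28.8081
row 9: Σ corner-gray over 9 cells = 4977  → 28.2964
Σ rows: total corner-gray = 46400  → 263.8045 mm³

263.804


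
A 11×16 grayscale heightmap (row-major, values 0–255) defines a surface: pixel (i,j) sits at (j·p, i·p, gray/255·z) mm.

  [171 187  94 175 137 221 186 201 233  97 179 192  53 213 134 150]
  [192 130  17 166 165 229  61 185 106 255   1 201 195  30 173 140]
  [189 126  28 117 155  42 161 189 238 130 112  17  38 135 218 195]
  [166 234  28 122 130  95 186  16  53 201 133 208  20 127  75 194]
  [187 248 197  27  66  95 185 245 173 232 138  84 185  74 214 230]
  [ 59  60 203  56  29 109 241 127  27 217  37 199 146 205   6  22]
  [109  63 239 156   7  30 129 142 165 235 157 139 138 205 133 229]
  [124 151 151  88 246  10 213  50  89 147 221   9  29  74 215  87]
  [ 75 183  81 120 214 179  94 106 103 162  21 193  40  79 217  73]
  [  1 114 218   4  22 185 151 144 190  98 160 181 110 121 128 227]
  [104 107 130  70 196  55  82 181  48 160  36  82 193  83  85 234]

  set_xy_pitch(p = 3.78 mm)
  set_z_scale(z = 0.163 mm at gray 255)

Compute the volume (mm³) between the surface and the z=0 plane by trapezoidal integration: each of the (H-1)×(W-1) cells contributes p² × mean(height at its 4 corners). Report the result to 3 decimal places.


179.391

height_mm = gray/255 × 0.163; cell vol = 3.78² × mean(4 corners)
unit = 3.78² × 0.163 / (4×255) = 0.00228334 mm³ per gray-sum
row 0: Σ corner-gray over 15 cells = 9085  → 20.7442
row 1: Σ corner-gray over 15 cells = 7956  → 18.1663
row 2: Σ corner-gray over 15 cells = 7412  → 16.9241
row 3: Σ corner-gray over 15 cells = 8359  → 19.0865
row 4: Σ corner-gray over 15 cells = 8148  → 18.6047
row 5: Σ corner-gray over 15 cells = 7619  → 17.3968
row 6: Σ corner-gray over 15 cells = 7811  → 17.8352
row 7: Σ corner-gray over 15 cells = 7329  → 16.7346
row 8: Σ corner-gray over 15 cells = 7612  → 17.3808
row 9: Σ corner-gray over 15 cells = 7234  → 16.5177
Σ rows: total corner-gray = 78565  → 179.3908 mm³


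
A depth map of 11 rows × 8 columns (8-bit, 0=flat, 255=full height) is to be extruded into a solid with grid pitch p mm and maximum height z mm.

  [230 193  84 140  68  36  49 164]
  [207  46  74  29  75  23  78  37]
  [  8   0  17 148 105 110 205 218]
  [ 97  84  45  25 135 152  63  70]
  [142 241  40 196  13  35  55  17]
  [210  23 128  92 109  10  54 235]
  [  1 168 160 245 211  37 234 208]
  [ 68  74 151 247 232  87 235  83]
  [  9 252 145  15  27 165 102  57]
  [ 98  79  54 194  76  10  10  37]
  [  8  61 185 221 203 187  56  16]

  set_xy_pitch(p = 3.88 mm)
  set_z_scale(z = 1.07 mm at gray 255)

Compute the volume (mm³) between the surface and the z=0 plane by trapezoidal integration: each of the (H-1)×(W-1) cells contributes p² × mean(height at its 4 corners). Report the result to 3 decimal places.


height_mm = gray/255 × 1.07; cell vol = 3.88² × mean(4 corners)
unit = 3.88² × 1.07 / (4×255) = 0.0157924 mm³ per gray-sum
row 0: Σ corner-gray over 7 cells = 2428  → 38.3439
row 1: Σ corner-gray over 7 cells = 2290  → 36.1645
row 2: Σ corner-gray over 7 cells = 2571  → 40.6022
row 3: Σ corner-gray over 7 cells = 2494  → 39.3861
row 4: Σ corner-gray over 7 cells = 2596  → 40.9970
row 5: Σ corner-gray over 7 cells = 3596  → 56.7893
row 6: Σ corner-gray over 7 cells = 4522  → 71.4131
row 7: Σ corner-gray over 7 cells = 3681  → 58.1317
row 8: Σ corner-gray over 7 cells = 2459  → 38.8334
row 9: Σ corner-gray over 7 cells = 2831  → 44.7082
Σ rows: total corner-gray = 29468  → 465.3693 mm³

465.369


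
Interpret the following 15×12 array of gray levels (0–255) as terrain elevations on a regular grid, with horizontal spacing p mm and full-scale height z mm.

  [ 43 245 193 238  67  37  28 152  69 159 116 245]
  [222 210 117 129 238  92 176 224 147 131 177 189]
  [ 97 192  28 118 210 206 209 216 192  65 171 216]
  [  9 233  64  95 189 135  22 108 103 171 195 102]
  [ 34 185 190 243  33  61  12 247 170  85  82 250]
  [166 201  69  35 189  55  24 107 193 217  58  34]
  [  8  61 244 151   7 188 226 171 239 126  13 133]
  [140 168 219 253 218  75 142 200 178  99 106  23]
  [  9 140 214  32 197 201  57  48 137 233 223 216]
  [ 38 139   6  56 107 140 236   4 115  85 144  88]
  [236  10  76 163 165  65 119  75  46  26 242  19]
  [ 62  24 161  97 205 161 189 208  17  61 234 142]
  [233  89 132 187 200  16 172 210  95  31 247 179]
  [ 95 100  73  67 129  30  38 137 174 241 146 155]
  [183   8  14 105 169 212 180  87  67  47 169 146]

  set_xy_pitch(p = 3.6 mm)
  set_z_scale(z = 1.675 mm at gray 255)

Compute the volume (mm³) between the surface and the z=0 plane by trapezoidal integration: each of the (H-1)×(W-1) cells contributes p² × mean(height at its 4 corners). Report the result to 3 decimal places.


1733.043

height_mm = gray/255 × 1.675; cell vol = 3.6² × mean(4 corners)
unit = 3.6² × 1.675 / (4×255) = 0.0212824 mm³ per gray-sum
row 0: Σ corner-gray over 11 cells = 6589  → 140.2294
row 1: Σ corner-gray over 11 cells = 7220  → 153.6586
row 2: Σ corner-gray over 11 cells = 6268  → 133.3978
row 3: Σ corner-gray over 11 cells = 5641  → 120.0538
row 4: Σ corner-gray over 11 cells = 5396  → 114.8396
row 5: Σ corner-gray over 11 cells = 5489  → 116.8188
row 6: Σ corner-gray over 11 cells = 6472  → 137.7394
row 7: Σ corner-gray over 11 cells = 6668  → 141.9107
row 8: Σ corner-gray over 11 cells = 5379  → 114.4778
row 9: Σ corner-gray over 11 cells = 4419  → 94.0467
row 10: Σ corner-gray over 11 cells = 5147  → 109.5403
row 11: Σ corner-gray over 11 cells = 6088  → 129.5670
row 12: Σ corner-gray over 11 cells = 5690  → 121.0966
row 13: Σ corner-gray over 11 cells = 4965  → 105.6669
Σ rows: total corner-gray = 81431  → 1733.0433 mm³


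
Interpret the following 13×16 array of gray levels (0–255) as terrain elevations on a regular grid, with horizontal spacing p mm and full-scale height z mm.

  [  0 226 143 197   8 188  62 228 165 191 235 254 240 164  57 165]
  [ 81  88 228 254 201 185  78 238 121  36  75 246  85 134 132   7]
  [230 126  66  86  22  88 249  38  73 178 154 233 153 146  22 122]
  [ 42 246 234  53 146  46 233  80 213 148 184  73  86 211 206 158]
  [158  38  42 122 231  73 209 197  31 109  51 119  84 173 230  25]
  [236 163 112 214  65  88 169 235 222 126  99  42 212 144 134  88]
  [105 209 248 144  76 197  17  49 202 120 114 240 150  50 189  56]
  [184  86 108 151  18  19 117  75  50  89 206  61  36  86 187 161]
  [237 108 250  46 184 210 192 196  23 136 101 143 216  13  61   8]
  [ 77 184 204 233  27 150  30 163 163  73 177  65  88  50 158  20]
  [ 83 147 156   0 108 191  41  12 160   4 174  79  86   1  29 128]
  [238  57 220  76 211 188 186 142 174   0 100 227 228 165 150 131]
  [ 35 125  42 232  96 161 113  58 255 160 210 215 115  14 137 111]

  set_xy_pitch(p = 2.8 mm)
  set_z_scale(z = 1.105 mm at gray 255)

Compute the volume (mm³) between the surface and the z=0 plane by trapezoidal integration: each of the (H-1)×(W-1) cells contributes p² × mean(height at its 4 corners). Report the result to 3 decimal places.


height_mm = gray/255 × 1.105; cell vol = 2.8² × mean(4 corners)
unit = 2.8² × 1.105 / (4×255) = 0.00849333 mm³ per gray-sum
row 0: Σ corner-gray over 15 cells = 9171  → 77.8924
row 1: Σ corner-gray over 15 cells = 7910  → 67.1823
row 2: Σ corner-gray over 15 cells = 8138  → 69.1187
row 3: Σ corner-gray over 15 cells = 8119  → 68.9574
row 4: Σ corner-gray over 15 cells = 7975  → 67.7343
row 5: Σ corner-gray over 15 cells = 8545  → 72.5755
row 6: Σ corner-gray over 15 cells = 7094  → 60.2517
row 7: Σ corner-gray over 15 cells = 6926  → 58.8248
row 8: Σ corner-gray over 15 cells = 7630  → 64.8041
row 9: Σ corner-gray over 15 cells = 6214  → 52.7776
row 10: Σ corner-gray over 15 cells = 7204  → 61.1860
row 11: Σ corner-gray over 15 cells = 8629  → 73.2890
Σ rows: total corner-gray = 93555  → 794.5938 mm³

794.594


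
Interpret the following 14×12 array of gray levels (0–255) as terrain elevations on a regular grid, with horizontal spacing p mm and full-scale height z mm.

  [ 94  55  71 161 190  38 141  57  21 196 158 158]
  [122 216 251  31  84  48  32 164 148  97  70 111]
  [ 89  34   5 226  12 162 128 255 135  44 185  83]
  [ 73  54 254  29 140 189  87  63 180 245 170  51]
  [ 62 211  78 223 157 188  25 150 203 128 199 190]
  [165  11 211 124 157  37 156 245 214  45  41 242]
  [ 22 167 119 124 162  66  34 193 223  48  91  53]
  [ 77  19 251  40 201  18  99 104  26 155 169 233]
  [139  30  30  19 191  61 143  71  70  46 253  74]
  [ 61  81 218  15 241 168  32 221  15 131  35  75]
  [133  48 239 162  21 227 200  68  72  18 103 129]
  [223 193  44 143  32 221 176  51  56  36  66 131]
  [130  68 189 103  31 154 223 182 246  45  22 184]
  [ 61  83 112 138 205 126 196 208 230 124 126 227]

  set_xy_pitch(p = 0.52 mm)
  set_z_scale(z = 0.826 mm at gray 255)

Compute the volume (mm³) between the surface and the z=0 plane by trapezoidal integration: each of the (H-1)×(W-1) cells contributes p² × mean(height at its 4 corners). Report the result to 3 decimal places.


15.099

height_mm = gray/255 × 0.826; cell vol = 0.52² × mean(4 corners)
unit = 0.52² × 0.826 / (4×255) = 0.000218971 mm³ per gray-sum
row 0: Σ corner-gray over 11 cells = 4943  → 1.0824
row 1: Σ corner-gray over 11 cells = 5059  → 1.1078
row 2: Σ corner-gray over 11 cells = 5490  → 1.2022
row 3: Σ corner-gray over 11 cells = 6322  → 1.3843
row 4: Σ corner-gray over 11 cells = 6265  → 1.3719
row 5: Σ corner-gray over 11 cells = 5418  → 1.1864
row 6: Σ corner-gray over 11 cells = 5003  → 1.0955
row 7: Σ corner-gray over 11 cells = 4515  → 0.9887
row 8: Σ corner-gray over 11 cells = 4491  → 0.9834
row 9: Σ corner-gray over 11 cells = 5028  → 1.1010
row 10: Σ corner-gray over 11 cells = 4968  → 1.0878
row 11: Σ corner-gray over 11 cells = 5230  → 1.1452
row 12: Σ corner-gray over 11 cells = 6224  → 1.3629
Σ rows: total corner-gray = 68956  → 15.0994 mm³


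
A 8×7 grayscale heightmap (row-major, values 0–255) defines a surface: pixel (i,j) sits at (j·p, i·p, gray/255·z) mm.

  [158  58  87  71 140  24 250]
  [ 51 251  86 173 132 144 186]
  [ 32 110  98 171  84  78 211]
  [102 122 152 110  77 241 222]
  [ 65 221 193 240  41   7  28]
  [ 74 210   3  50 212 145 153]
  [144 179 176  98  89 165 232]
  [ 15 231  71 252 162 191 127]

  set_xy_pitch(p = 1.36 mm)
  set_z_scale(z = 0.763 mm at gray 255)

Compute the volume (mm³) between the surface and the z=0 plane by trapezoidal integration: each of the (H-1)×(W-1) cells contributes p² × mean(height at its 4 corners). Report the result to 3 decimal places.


height_mm = gray/255 × 0.763; cell vol = 1.36² × mean(4 corners)
unit = 1.36² × 0.763 / (4×255) = 0.00138357 mm³ per gray-sum
row 0: Σ corner-gray over 6 cells = 2977  → 4.1189
row 1: Σ corner-gray over 6 cells = 3134  → 4.3361
row 2: Σ corner-gray over 6 cells = 3053  → 4.2240
row 3: Σ corner-gray over 6 cells = 3225  → 4.4620
row 4: Σ corner-gray over 6 cells = 2964  → 4.1009
row 5: Σ corner-gray over 6 cells = 3257  → 4.5063
row 6: Σ corner-gray over 6 cells = 3746  → 5.1829
Σ rows: total corner-gray = 22356  → 30.9312 mm³

30.931


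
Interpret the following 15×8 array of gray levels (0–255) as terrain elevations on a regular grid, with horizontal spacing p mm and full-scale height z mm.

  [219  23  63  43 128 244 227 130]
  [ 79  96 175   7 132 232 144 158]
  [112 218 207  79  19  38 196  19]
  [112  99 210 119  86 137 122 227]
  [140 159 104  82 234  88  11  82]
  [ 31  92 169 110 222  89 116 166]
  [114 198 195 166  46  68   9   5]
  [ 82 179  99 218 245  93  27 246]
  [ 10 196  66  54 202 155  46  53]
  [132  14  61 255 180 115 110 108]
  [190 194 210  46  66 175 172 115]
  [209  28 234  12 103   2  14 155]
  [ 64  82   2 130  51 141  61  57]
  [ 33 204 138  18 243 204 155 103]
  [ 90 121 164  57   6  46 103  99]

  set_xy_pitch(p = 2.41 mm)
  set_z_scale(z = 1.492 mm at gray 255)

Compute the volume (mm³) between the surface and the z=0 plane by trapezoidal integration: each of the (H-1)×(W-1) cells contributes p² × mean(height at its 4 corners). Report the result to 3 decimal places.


height_mm = gray/255 × 1.492; cell vol = 2.41² × mean(4 corners)
unit = 2.41² × 1.492 / (4×255) = 0.00849577 mm³ per gray-sum
row 0: Σ corner-gray over 7 cells = 3614  → 30.7037
row 1: Σ corner-gray over 7 cells = 3454  → 29.3444
row 2: Σ corner-gray over 7 cells = 3530  → 29.9901
row 3: Σ corner-gray over 7 cells = 3463  → 29.4209
row 4: Σ corner-gray over 7 cells = 3371  → 28.6392
row 5: Σ corner-gray over 7 cells = 3276  → 27.8321
row 6: Σ corner-gray over 7 cells = 3533  → 30.0156
row 7: Σ corner-gray over 7 cells = 3551  → 30.1685
row 8: Σ corner-gray over 7 cells = 3211  → 27.2799
row 9: Σ corner-gray over 7 cells = 3741  → 31.7827
row 10: Σ corner-gray over 7 cells = 3181  → 27.0250
row 11: Σ corner-gray over 7 cells = 2205  → 18.7332
row 12: Σ corner-gray over 7 cells = 3115  → 26.4643
row 13: Σ corner-gray over 7 cells = 3243  → 27.5518
Σ rows: total corner-gray = 46488  → 394.9513 mm³

394.951


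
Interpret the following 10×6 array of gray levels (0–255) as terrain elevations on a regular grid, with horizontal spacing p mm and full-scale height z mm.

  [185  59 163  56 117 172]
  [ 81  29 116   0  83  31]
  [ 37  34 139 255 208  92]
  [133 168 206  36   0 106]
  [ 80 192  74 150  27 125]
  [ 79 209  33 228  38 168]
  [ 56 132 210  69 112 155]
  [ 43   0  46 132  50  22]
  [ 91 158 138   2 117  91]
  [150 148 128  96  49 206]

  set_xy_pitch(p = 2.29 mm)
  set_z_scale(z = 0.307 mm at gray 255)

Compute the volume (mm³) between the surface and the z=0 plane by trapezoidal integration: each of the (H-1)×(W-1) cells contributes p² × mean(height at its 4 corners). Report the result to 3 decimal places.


height_mm = gray/255 × 0.307; cell vol = 2.29² × mean(4 corners)
unit = 2.29² × 0.307 / (4×255) = 0.00157837 mm³ per gray-sum
row 0: Σ corner-gray over 5 cells = 1715  → 2.7069
row 1: Σ corner-gray over 5 cells = 1969  → 3.1078
row 2: Σ corner-gray over 5 cells = 2460  → 3.8828
row 3: Σ corner-gray over 5 cells = 2150  → 3.3935
row 4: Σ corner-gray over 5 cells = 2354  → 3.7155
row 5: Σ corner-gray over 5 cells = 2520  → 3.9775
row 6: Σ corner-gray over 5 cells = 1778  → 2.8063
row 7: Σ corner-gray over 5 cells = 1533  → 2.4196
row 8: Σ corner-gray over 5 cells = 2210  → 3.4882
Σ rows: total corner-gray = 18689  → 29.4982 mm³

29.498


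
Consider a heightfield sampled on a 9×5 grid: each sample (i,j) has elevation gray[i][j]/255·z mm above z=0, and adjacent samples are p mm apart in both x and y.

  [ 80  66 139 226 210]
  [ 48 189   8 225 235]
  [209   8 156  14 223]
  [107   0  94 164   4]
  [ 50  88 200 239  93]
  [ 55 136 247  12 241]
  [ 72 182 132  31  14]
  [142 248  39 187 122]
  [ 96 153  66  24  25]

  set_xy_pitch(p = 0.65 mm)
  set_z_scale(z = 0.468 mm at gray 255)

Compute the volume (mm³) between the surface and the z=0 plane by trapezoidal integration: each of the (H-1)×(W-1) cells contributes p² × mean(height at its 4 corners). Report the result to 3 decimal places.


2.982

height_mm = gray/255 × 0.468; cell vol = 0.65² × mean(4 corners)
unit = 0.65² × 0.468 / (4×255) = 0.000193853 mm³ per gray-sum
row 0: Σ corner-gray over 4 cells = 2279  → 0.4418
row 1: Σ corner-gray over 4 cells = 1915  → 0.3712
row 2: Σ corner-gray over 4 cells = 1415  → 0.2743
row 3: Σ corner-gray over 4 cells = 1824  → 0.3536
row 4: Σ corner-gray over 4 cells = 2283  → 0.4426
row 5: Σ corner-gray over 4 cells = 1862  → 0.3610
row 6: Σ corner-gray over 4 cells = 1988  → 0.3854
row 7: Σ corner-gray over 4 cells = 1819  → 0.3526
Σ rows: total corner-gray = 15385  → 2.9824 mm³


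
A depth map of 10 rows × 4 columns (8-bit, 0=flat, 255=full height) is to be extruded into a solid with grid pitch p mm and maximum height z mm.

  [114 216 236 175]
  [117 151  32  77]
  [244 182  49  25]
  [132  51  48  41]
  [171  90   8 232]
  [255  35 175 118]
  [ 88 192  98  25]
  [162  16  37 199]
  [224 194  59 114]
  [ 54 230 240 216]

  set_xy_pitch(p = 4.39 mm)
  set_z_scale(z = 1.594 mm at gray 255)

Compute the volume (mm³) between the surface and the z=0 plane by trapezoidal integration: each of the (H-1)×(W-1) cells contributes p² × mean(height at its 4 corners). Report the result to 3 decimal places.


height_mm = gray/255 × 1.594; cell vol = 4.39² × mean(4 corners)
unit = 4.39² × 1.594 / (4×255) = 0.0301174 mm³ per gray-sum
row 0: Σ corner-gray over 3 cells = 1753  → 52.7958
row 1: Σ corner-gray over 3 cells = 1291  → 38.8815
row 2: Σ corner-gray over 3 cells = 1102  → 33.1894
row 3: Σ corner-gray over 3 cells = 970  → 29.2139
row 4: Σ corner-gray over 3 cells = 1392  → 41.9234
row 5: Σ corner-gray over 3 cells = 1486  → 44.7544
row 6: Σ corner-gray over 3 cells = 1160  → 34.9362
row 7: Σ corner-gray over 3 cells = 1311  → 39.4839
row 8: Σ corner-gray over 3 cells = 2054  → 61.8611
Σ rows: total corner-gray = 12519  → 377.0395 mm³

377.039


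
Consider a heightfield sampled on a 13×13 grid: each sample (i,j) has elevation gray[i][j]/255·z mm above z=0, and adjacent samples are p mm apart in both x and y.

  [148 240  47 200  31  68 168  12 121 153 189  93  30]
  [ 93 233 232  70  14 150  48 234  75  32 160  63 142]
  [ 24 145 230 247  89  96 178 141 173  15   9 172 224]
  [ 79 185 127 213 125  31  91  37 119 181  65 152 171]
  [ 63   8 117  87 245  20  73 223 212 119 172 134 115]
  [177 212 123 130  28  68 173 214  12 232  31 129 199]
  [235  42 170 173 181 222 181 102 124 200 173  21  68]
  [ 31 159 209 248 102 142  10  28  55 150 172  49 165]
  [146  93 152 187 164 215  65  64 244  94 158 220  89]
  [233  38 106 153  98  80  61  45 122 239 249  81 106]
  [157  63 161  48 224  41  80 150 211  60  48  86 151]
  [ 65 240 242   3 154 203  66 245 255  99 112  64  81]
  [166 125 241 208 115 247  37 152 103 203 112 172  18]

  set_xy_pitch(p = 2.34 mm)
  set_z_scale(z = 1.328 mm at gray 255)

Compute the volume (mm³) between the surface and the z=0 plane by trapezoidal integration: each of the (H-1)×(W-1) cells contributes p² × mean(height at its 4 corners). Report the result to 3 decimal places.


height_mm = gray/255 × 1.328; cell vol = 2.34² × mean(4 corners)
unit = 2.34² × 1.328 / (4×255) = 0.00712902 mm³ per gray-sum
row 0: Σ corner-gray over 12 cells = 5679  → 40.4857
row 1: Σ corner-gray over 12 cells = 6095  → 43.4514
row 2: Σ corner-gray over 12 cells = 6140  → 43.7722
row 3: Σ corner-gray over 12 cells = 5900  → 42.0612
row 4: Σ corner-gray over 12 cells = 6078  → 43.3302
row 5: Σ corner-gray over 12 cells = 6561  → 46.7735
row 6: Σ corner-gray over 12 cells = 6325  → 45.0910
row 7: Σ corner-gray over 12 cells = 6391  → 45.5615
row 8: Σ corner-gray over 12 cells = 6430  → 45.8396
row 9: Σ corner-gray over 12 cells = 5535  → 39.4591
row 10: Σ corner-gray over 12 cells = 6164  → 43.9433
row 11: Σ corner-gray over 12 cells = 7126  → 50.8014
Σ rows: total corner-gray = 74424  → 530.5699 mm³

530.570


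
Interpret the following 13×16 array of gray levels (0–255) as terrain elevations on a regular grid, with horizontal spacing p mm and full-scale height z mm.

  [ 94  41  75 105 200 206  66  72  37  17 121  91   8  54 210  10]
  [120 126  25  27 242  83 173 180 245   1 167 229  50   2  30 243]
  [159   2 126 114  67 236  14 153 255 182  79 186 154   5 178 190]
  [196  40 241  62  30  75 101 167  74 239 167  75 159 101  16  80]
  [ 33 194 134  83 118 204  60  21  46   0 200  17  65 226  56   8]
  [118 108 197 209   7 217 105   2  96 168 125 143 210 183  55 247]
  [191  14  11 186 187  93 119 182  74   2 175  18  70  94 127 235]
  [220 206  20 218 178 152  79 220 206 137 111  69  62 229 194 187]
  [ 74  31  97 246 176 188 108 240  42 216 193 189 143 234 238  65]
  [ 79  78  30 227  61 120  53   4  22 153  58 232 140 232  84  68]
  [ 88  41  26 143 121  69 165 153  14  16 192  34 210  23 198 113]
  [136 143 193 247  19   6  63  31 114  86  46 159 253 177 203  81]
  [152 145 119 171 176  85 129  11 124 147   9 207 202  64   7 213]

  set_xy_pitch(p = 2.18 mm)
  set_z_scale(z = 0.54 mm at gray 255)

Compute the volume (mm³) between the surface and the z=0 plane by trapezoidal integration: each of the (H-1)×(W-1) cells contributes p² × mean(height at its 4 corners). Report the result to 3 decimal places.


height_mm = gray/255 × 0.54; cell vol = 2.18² × mean(4 corners)
unit = 2.18² × 0.54 / (4×255) = 0.00251598 mm³ per gray-sum
row 0: Σ corner-gray over 15 cells = 6233  → 15.6821
row 1: Σ corner-gray over 15 cells = 7374  → 18.5528
row 2: Σ corner-gray over 15 cells = 7221  → 18.1679
row 3: Σ corner-gray over 15 cells = 6259  → 15.7475
row 4: Σ corner-gray over 15 cells = 6904  → 17.3703
row 5: Σ corner-gray over 15 cells = 7145  → 17.9767
row 6: Σ corner-gray over 15 cells = 7699  → 19.3705
row 7: Σ corner-gray over 15 cells = 9390  → 23.6250
row 8: Σ corner-gray over 15 cells = 7956  → 20.0171
row 9: Σ corner-gray over 15 cells = 6146  → 15.4632
row 10: Σ corner-gray over 15 cells = 6708  → 16.8772
row 11: Σ corner-gray over 15 cells = 7254  → 18.2509
Σ rows: total corner-gray = 86289  → 217.1011 mm³

217.101


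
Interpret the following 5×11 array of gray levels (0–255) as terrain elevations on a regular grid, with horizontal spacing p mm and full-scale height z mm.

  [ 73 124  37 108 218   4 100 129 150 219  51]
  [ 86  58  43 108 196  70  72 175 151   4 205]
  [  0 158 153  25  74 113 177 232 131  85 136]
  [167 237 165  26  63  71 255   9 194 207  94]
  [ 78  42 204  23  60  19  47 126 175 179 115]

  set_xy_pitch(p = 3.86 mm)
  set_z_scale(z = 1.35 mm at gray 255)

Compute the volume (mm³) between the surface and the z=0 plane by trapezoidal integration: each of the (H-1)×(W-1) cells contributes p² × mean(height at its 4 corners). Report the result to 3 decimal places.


367.365

height_mm = gray/255 × 1.35; cell vol = 3.86² × mean(4 corners)
unit = 3.86² × 1.35 / (4×255) = 0.0197201 mm³ per gray-sum
row 0: Σ corner-gray over 10 cells = 4347  → 85.7231
row 1: Σ corner-gray over 10 cells = 4477  → 88.2867
row 2: Σ corner-gray over 10 cells = 5147  → 101.4991
row 3: Σ corner-gray over 10 cells = 4658  → 91.8560
Σ rows: total corner-gray = 18629  → 367.3650 mm³


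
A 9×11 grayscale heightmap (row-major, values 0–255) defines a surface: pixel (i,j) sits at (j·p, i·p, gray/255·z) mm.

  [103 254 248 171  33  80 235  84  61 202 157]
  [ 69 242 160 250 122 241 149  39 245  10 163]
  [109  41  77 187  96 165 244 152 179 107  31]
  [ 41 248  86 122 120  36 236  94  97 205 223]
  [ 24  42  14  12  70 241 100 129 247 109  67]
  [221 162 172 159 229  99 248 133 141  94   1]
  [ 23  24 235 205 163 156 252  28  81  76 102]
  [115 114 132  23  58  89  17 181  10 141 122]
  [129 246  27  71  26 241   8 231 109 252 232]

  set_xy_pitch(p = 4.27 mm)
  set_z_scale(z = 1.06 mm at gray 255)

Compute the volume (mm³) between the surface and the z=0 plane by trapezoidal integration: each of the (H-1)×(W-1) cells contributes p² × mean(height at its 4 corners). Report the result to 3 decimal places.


790.981

height_mm = gray/255 × 1.06; cell vol = 4.27² × mean(4 corners)
unit = 4.27² × 1.06 / (4×255) = 0.0189479 mm³ per gray-sum
row 0: Σ corner-gray over 10 cells = 6144  → 116.4160
row 1: Σ corner-gray over 10 cells = 5784  → 109.5947
row 2: Σ corner-gray over 10 cells = 5388  → 102.0914
row 3: Σ corner-gray over 10 cells = 4771  → 90.4005
row 4: Σ corner-gray over 10 cells = 5115  → 96.9186
row 5: Σ corner-gray over 10 cells = 5661  → 107.2642
row 6: Σ corner-gray over 10 cells = 4332  → 82.0824
row 7: Σ corner-gray over 10 cells = 4550  → 86.2130
Σ rows: total corner-gray = 41745  → 790.9807 mm³


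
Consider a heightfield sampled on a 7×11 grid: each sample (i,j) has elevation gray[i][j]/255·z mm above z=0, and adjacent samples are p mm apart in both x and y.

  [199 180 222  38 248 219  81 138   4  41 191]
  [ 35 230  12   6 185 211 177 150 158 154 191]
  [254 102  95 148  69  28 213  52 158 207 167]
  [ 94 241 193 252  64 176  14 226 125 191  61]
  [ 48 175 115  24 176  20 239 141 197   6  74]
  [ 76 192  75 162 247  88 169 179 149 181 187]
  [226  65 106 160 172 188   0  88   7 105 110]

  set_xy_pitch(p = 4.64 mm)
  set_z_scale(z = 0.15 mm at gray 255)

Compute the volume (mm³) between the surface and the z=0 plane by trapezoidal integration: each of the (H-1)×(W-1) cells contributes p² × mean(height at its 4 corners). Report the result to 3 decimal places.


height_mm = gray/255 × 0.15; cell vol = 4.64² × mean(4 corners)
unit = 4.64² × 0.15 / (4×255) = 0.00316612 mm³ per gray-sum
row 0: Σ corner-gray over 10 cells = 5524  → 17.4896
row 1: Σ corner-gray over 10 cells = 5357  → 16.9609
row 2: Σ corner-gray over 10 cells = 5684  → 17.9962
row 3: Σ corner-gray over 10 cells = 5427  → 17.1825
row 4: Σ corner-gray over 10 cells = 5455  → 17.2712
row 5: Σ corner-gray over 10 cells = 5265  → 16.6696
Σ rows: total corner-gray = 32712  → 103.5700 mm³

103.570


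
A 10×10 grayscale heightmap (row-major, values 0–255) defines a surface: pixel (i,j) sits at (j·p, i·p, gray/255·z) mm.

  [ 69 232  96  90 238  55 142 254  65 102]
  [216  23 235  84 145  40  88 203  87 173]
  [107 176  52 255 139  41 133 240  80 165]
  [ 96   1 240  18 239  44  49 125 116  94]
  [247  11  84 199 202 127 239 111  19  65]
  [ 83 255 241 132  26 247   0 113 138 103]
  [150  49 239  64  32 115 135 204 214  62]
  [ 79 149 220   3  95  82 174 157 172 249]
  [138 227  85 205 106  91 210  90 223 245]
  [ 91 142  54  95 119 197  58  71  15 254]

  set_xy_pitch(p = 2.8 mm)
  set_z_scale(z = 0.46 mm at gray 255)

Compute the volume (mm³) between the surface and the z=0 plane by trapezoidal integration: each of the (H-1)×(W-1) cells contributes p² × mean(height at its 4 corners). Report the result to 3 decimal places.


149.411

height_mm = gray/255 × 0.46; cell vol = 2.8² × mean(4 corners)
unit = 2.8² × 0.46 / (4×255) = 0.00353569 mm³ per gray-sum
row 0: Σ corner-gray over 9 cells = 4714  → 16.6672
row 1: Σ corner-gray over 9 cells = 4703  → 16.6283
row 2: Σ corner-gray over 9 cells = 4358  → 15.4085
row 3: Σ corner-gray over 9 cells = 4150  → 14.6731
row 4: Σ corner-gray over 9 cells = 4786  → 16.9218
row 5: Σ corner-gray over 9 cells = 4806  → 16.9925
row 6: Σ corner-gray over 9 cells = 4748  → 16.7874
row 7: Σ corner-gray over 9 cells = 5289  → 18.7002
row 8: Σ corner-gray over 9 cells = 4704  → 16.6319
Σ rows: total corner-gray = 42258  → 149.4110 mm³


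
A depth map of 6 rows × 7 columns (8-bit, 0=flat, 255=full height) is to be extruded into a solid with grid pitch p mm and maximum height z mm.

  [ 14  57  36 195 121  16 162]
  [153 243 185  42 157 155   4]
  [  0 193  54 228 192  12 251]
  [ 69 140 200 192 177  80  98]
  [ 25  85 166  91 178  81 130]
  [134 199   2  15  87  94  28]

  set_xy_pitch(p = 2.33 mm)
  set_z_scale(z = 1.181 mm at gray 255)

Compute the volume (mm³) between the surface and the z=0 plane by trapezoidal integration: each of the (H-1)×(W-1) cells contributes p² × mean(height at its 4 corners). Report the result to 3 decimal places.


93.319

height_mm = gray/255 × 1.181; cell vol = 2.33² × mean(4 corners)
unit = 2.33² × 1.181 / (4×255) = 0.00628581 mm³ per gray-sum
row 0: Σ corner-gray over 6 cells = 2747  → 17.2671
row 1: Σ corner-gray over 6 cells = 3330  → 20.9318
row 2: Σ corner-gray over 6 cells = 3354  → 21.0826
row 3: Σ corner-gray over 6 cells = 3102  → 19.4986
row 4: Σ corner-gray over 6 cells = 2313  → 14.5391
Σ rows: total corner-gray = 14846  → 93.3192 mm³


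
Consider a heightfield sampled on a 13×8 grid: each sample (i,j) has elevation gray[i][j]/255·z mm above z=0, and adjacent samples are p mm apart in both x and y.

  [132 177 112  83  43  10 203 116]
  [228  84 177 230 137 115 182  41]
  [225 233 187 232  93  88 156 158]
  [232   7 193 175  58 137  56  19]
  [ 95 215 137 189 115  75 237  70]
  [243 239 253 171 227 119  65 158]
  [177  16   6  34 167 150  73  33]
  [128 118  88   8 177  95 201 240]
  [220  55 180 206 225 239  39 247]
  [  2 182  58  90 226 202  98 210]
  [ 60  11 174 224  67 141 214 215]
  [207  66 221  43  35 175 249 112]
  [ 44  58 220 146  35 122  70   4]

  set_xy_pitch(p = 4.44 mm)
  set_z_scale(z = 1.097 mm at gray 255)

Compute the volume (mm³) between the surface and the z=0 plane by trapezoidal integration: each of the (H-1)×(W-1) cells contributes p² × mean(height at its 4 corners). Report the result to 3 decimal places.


976.003

height_mm = gray/255 × 1.097; cell vol = 4.44² × mean(4 corners)
unit = 4.44² × 1.097 / (4×255) = 0.0212018 mm³ per gray-sum
row 0: Σ corner-gray over 7 cells = 3623  → 76.8141
row 1: Σ corner-gray over 7 cells = 4480  → 94.9840
row 2: Σ corner-gray over 7 cells = 3864  → 81.9237
row 3: Σ corner-gray over 7 cells = 3604  → 76.4112
row 4: Σ corner-gray over 7 cells = 4650  → 98.5883
row 5: Σ corner-gray over 7 cells = 3651  → 77.4077
row 6: Σ corner-gray over 7 cells = 2844  → 60.2979
row 7: Σ corner-gray over 7 cells = 4097  → 86.8637
row 8: Σ corner-gray over 7 cells = 4279  → 90.7224
row 9: Σ corner-gray over 7 cells = 3861  → 81.8601
row 10: Σ corner-gray over 7 cells = 3834  → 81.2876
row 11: Σ corner-gray over 7 cells = 3247  → 68.8422
Σ rows: total corner-gray = 46034  → 976.0029 mm³
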